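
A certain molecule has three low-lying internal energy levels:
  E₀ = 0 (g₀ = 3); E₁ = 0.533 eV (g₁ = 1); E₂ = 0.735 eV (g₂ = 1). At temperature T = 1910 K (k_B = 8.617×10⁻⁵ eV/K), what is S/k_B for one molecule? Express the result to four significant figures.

1.174

k_BT = 8.617×10⁻⁵ × 1910 K = 0.164585 eV.
Eᵢ/kT = 0, 3.23845, 4.46578.
Z = Σ gᵢe^(−Eᵢ/kT) = 3·e^(−0) + 1·e^(−3.23845) + 1·e^(−4.46578) = 3.00000 + 0.0392246 + 0.0114957 = 3.05072.
⟨E⟩ = Σ EᵢPᵢ = 0.00962266 eV.
S/k_B = ln Z + ⟨E⟩/kT = ln(3.05072) + 0.00962266/0.164585 = 1.11538 + 0.0584662 = 1.174.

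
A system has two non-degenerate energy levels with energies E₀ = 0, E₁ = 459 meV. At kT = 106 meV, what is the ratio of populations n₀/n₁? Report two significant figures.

76

n₀/n₁ = exp[−(E₀−E₁)/kT] = exp(−(-459 meV)/(106 meV)) = exp(4.330) = 76.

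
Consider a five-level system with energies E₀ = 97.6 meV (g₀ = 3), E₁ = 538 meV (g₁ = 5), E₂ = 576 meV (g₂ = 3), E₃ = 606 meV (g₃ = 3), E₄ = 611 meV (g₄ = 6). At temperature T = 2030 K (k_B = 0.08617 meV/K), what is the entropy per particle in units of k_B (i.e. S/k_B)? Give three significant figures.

k_BT = 0.08617 × 2030 K = 174.93 meV.
Eᵢ/kT = 0.55794, 3.0755, 3.2927, 3.4642, 3.4928.
Z = Σ gᵢe^(−Eᵢ/kT) = 3·e^(−0.55794) + 5·e^(−3.0755) + 3·e^(−3.2927) + 3·e^(−3.4642) + 6·e^(−3.4928) = 1.7172 + 0.23083 + 0.11146 + 0.093894 + 0.18249 = 2.3359.
⟨E⟩ = Σ EᵢPᵢ = 224.49 meV.
S/k_B = ln Z + ⟨E⟩/kT = ln(2.3359) + 224.49/174.93 = 0.84840 + 1.2833 = 2.13.

2.13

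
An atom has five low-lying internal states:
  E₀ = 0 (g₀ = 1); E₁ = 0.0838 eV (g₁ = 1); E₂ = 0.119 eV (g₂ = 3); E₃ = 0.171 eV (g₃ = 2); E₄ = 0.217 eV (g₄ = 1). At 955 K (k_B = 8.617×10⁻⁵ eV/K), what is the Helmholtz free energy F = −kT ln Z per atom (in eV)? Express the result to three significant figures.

k_BT = 8.617×10⁻⁵ × 955 K = 0.082292 eV.
Eᵢ/kT = 0, 1.0183, 1.4461, 2.0780, 2.6370.
Z = Σ gᵢe^(−Eᵢ/kT) = 1·e^(−0) + 1·e^(−1.0183) + 3·e^(−1.4461) + 2·e^(−2.0780) + 1·e^(−2.6370) = 1.0000 + 0.36121 + 0.70646 + 0.25036 + 0.071576 = 2.3896.
F = −kT ln Z = −0.082292 × ln(2.3896) = −0.082292 × 0.87113 = -0.0717 eV.

-0.0717 eV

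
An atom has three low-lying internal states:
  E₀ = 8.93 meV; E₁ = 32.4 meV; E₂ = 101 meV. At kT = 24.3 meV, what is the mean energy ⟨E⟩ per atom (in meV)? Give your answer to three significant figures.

16.8 meV

Eᵢ/kT = 0.36749, 1.3333, 4.1564.
Z = Σ e^(−Eᵢ/kT) = e^(−0.36749) + e^(−1.3333) + e^(−4.1564) = 0.69247 + 0.26361 + 0.015664 = 0.97174.
⟨E⟩ = Σ Eᵢ e^(−Eᵢ/kT) / Z = (8.93·0.69247 + 32.4·0.26361 + 101·0.015664) / 0.97174 = 16.8 meV.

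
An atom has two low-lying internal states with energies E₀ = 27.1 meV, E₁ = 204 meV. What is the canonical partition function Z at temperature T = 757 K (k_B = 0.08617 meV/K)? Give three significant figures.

k_BT = 0.08617 × 757 K = 65.231 meV.
Eᵢ/kT = 0.41545, 3.1273.
Z = Σ e^(−Eᵢ/kT) = e^(−0.41545) + e^(−3.1273) = 0.66004 + 0.043836 = 0.70388.

Z = 0.704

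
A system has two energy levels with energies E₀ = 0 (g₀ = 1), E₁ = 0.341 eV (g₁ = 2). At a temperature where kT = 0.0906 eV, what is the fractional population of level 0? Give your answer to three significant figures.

Eᵢ/kT = 0, 3.7638.
Z = Σ gᵢe^(−Eᵢ/kT) = 1·e^(−0) + 2·e^(−3.7638) = 1.0000 + 0.046391 = 1.0464.
P₀ = g₀ e^(−E₀/kT) / Z = 1.0000/1.0464 = 0.956.

0.956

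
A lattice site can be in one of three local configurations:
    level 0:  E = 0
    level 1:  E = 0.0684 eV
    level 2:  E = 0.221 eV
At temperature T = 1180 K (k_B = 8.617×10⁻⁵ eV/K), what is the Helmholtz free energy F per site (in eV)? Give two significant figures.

-0.049 eV

k_BT = 8.617×10⁻⁵ × 1180 K = 0.1017 eV.
Eᵢ/kT = 0, 0.6726, 2.173.
Z = Σ e^(−Eᵢ/kT) = e^(−0) + e^(−0.6726) + e^(−2.173) = 1.000 + 0.5104 + 0.1138 = 1.624.
F = −kT ln Z = −0.1017 × ln(1.624) = −0.1017 × 0.4849 = -0.049 eV.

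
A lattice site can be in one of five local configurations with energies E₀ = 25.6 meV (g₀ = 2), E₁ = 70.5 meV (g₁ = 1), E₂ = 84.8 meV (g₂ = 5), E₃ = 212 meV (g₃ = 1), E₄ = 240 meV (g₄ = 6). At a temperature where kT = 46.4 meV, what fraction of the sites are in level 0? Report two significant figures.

Eᵢ/kT = 0.5517, 1.519, 1.828, 4.569, 5.172.
Z = Σ gᵢe^(−Eᵢ/kT) = 2·e^(−0.5517) + 1·e^(−1.519) + 5·e^(−1.828) + 1·e^(−4.569) + 6·e^(−5.172) = 1.152 + 0.2189 + 0.8037 + 0.01037 + 0.03404 = 2.219.
P₀ = g₀ e^(−E₀/kT) / Z = 1.152/2.219 = 0.52.

0.52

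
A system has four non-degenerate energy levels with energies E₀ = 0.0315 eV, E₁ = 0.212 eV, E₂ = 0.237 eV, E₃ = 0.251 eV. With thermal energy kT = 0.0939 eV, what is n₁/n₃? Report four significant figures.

n₁/n₃ = exp[−(E₁−E₃)/kT] = exp(−(-0.039 eV)/(0.0939 eV)) = exp(0.415335) = 1.515.

1.515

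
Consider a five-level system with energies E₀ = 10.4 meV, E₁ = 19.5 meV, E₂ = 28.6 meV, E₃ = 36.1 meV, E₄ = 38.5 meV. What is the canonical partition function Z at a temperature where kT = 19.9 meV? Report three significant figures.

Eᵢ/kT = 0.52261, 0.97990, 1.4372, 1.8141, 1.9347.
Z = Σ e^(−Eᵢ/kT) = e^(−0.52261) + e^(−0.97990) + e^(−1.4372) + e^(−1.8141) + e^(−1.9347) = 0.59297 + 0.37535 + 0.23759 + 0.16298 + 0.14447 = 1.5134.

Z = 1.51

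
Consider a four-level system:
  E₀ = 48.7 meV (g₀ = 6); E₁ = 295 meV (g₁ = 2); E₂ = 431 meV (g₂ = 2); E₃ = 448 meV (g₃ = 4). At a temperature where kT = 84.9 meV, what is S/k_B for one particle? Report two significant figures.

Eᵢ/kT = 0.5736, 3.475, 5.077, 5.277.
Z = Σ gᵢe^(−Eᵢ/kT) = 6·e^(−0.5736) + 2·e^(−3.475) + 2·e^(−5.077) + 4·e^(−5.277) = 3.381 + 0.06192 + 0.01248 + 0.02043 = 3.476.
⟨E⟩ = Σ EᵢPᵢ = 56.80 meV.
S/k_B = ln Z + ⟨E⟩/kT = ln(3.476) + 56.80/84.9 = 1.246 + 0.6690 = 1.9.

1.9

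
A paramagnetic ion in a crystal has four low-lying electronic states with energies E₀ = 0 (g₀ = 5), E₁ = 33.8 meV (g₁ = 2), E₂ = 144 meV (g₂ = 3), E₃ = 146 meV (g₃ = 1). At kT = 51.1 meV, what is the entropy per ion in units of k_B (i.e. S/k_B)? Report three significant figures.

2.05

Eᵢ/kT = 0, 0.66145, 2.8180, 2.8571.
Z = Σ gᵢe^(−Eᵢ/kT) = 5·e^(−0) + 2·e^(−0.66145) + 3·e^(−2.8180) + 1·e^(−2.8571) = 5.0000 + 1.0322 + 0.17918 + 0.057435 = 6.2688.
⟨E⟩ = Σ EᵢPᵢ = 11.019 meV.
S/k_B = ln Z + ⟨E⟩/kT = ln(6.2688) + 11.019/51.1 = 1.8356 + 0.21564 = 2.05.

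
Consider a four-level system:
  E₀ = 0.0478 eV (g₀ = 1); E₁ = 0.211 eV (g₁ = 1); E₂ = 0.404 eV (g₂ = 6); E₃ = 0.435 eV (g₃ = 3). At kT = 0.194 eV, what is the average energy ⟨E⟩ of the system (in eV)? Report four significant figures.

0.2513 eV

Eᵢ/kT = 0.246392, 1.08763, 2.08247, 2.24227.
Z = Σ gᵢe^(−Eᵢ/kT) = 1·e^(−0.246392) + 1·e^(−1.08763) + 6·e^(−2.08247) + 3·e^(−2.24227) = 0.781616 + 0.337014 + 0.747732 + 0.318651 = 2.18501.
⟨E⟩ = Σ Eᵢ gᵢe^(−Eᵢ/kT) / Z = (0.0478·0.781616 + 0.211·0.337014 + 0.404·0.747732 + 0.435·0.318651) / 2.18501 = 0.2513 eV.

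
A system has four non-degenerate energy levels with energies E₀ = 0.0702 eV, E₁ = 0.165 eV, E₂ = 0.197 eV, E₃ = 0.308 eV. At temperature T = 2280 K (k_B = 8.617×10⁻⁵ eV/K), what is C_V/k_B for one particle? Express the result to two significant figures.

0.16

k_BT = 8.617×10⁻⁵ × 2280 K = 0.1965 eV.
Eᵢ/kT = 0.3573, 0.8397, 1.003, 1.567.
Z = Σ e^(−Eᵢ/kT) = e^(−0.3573) + e^(−0.8397) + e^(−1.003) + e^(−1.567) = 0.6996 + 0.4318 + 0.3668 + 0.2087 = 1.707.
⟨E⟩ = 0.1505 eV, ⟨E²⟩ = 0.02884 eV².
C_V/k_B = (⟨E²⟩ − ⟨E⟩²)/(kT)² = (0.02884 − 0.02265)/0.03861 = 0.16.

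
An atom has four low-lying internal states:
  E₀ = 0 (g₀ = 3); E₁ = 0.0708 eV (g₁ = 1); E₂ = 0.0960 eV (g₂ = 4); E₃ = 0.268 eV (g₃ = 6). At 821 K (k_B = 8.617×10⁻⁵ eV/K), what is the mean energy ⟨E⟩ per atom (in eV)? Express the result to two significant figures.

0.036 eV

k_BT = 8.617×10⁻⁵ × 821 K = 0.07075 eV.
Eᵢ/kT = 0, 1.001, 1.357, 3.788.
Z = Σ gᵢe^(−Eᵢ/kT) = 3·e^(−0) + 1·e^(−1.001) + 4·e^(−1.357) + 6·e^(−3.788) = 3.000 + 0.3675 + 1.030 + 0.1358 = 4.533.
⟨E⟩ = Σ Eᵢ gᵢe^(−Eᵢ/kT) / Z = (0·3.000 + 0.0708·0.3675 + 0.0960·1.030 + 0.268·0.1358) / 4.533 = 0.036 eV.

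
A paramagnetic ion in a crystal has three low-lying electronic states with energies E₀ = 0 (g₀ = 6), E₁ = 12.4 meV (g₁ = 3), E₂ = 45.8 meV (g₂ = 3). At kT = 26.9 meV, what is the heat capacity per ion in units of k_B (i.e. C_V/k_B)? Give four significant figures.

Eᵢ/kT = 0, 0.460967, 1.70260.
Z = Σ gᵢe^(−Eᵢ/kT) = 6·e^(−0) + 3·e^(−0.460967) + 3·e^(−1.70260) = 6.00000 + 1.89202 + 0.546627 = 8.43865.
⟨E⟩ = 5.74696 meV, ⟨E²⟩ = 170.352 meV².
C_V/k_B = (⟨E²⟩ − ⟨E⟩²)/(kT)² = (170.352 − 33.0275)/723.610 = 0.1898.

0.1898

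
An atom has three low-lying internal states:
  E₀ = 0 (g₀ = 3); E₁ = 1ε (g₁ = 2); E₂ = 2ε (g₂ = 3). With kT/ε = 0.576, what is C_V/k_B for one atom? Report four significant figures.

0.5605

Eᵢ/kT = 0, 1.73611, 3.47222.
Z = Σ gᵢe^(−Eᵢ/kT) = 3·e^(−0) + 2·e^(−1.73611) + 3·e^(−3.47222) = 3.00000 + 0.352409 + 0.0931441 = 3.44555.
⟨E⟩ = 0.156346 ε, ⟨E²⟩ = 0.210412 ε².
C_V/k_B = (⟨E²⟩ − ⟨E⟩²)/(kT)² = (0.210412 − 0.0244441)/0.331776 = 0.5605.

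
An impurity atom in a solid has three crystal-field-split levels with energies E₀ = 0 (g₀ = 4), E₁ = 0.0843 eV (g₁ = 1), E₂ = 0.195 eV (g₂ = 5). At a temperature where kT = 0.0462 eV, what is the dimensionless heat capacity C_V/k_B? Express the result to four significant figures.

Eᵢ/kT = 0, 1.82468, 4.22078.
Z = Σ gᵢe^(−Eᵢ/kT) = 4·e^(−0) + 1·e^(−1.82468) + 5·e^(−4.22078) = 4.00000 + 0.161269 + 0.0734359 = 4.23470.
⟨E⟩ = 0.00659196 eV, ⟨E²⟩ = 0.000930044 eV².
C_V/k_B = (⟨E²⟩ − ⟨E⟩²)/(kT)² = (0.000930044 − 0.0000434539)/0.00213444 = 0.4154.

0.4154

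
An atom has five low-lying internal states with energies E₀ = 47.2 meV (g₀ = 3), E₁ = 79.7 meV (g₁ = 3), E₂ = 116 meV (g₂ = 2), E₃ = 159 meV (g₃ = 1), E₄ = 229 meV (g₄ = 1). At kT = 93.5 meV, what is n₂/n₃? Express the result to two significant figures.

3.2

n₂/n₃ = (g₂/g₃) exp[−(E₂−E₃)/kT] = (2/1) × exp(−(-43 meV)/(93.5 meV)) = (2/1) × exp(0.4599) = 3.2.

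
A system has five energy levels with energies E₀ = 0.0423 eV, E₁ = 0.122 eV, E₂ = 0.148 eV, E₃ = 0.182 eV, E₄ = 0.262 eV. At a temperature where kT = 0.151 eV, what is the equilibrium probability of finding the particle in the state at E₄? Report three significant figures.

Eᵢ/kT = 0.28013, 0.80795, 0.98013, 1.2053, 1.7351.
Z = Σ e^(−Eᵢ/kT) = e^(−0.28013) + e^(−0.80795) + e^(−0.98013) + e^(−1.2053) + e^(−1.7351) = 0.75569 + 0.44577 + 0.37526 + 0.29960 + 0.17638 = 2.0527.
P₄ = e^(−E₄/kT) / Z = 0.17638/2.0527 = 0.0859.

0.0859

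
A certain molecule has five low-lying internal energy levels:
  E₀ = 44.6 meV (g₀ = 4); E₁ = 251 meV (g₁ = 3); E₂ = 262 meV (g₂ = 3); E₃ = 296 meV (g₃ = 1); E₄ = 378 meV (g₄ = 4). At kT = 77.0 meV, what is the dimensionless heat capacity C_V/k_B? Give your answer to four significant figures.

0.8604

Eᵢ/kT = 0.579221, 3.25974, 3.40260, 3.84416, 4.90909.
Z = Σ gᵢe^(−Eᵢ/kT) = 4·e^(−0.579221) + 3·e^(−3.25974) + 3·e^(−3.40260) + 1·e^(−3.84416) + 4·e^(−4.90909) = 2.24134 + 0.115195 + 0.0998598 + 0.0214044 + 0.0295168 = 2.50732.
⟨E⟩ = 68.8121 meV, ⟨E²⟩ = 9836.56 meV².
C_V/k_B = (⟨E²⟩ − ⟨E⟩²)/(kT)² = (9836.56 − 4735.11)/5929.00 = 0.8604.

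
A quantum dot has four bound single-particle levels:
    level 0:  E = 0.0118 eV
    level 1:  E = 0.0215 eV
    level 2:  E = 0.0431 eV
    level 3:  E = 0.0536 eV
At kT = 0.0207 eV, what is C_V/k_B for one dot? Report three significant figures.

Eᵢ/kT = 0.57005, 1.0386, 2.0821, 2.5894.
Z = Σ e^(−Eᵢ/kT) = e^(−0.57005) + e^(−1.0386) + e^(−2.0821) + e^(−2.5894) = 0.56550 + 0.35395 + 0.12467 + 0.075065 = 1.1192.
⟨E⟩ = 0.021158 eV, ⟨E²⟩ = 0.00061615 eV².
C_V/k_B = (⟨E²⟩ − ⟨E⟩²)/(kT)² = (0.00061615 − 0.00044766)/0.00042849 = 0.393.

0.393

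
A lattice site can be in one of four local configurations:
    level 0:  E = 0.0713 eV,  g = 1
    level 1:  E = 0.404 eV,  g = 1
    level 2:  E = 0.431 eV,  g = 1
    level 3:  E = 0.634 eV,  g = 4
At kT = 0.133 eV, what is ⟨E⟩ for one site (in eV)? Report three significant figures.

0.141 eV

Eᵢ/kT = 0.53609, 3.0376, 3.2406, 4.7669.
Z = Σ gᵢe^(−Eᵢ/kT) = 1·e^(−0.53609) + 1·e^(−3.0376) + 1·e^(−3.2406) + 4·e^(−4.7669) = 0.58503 + 0.047950 + 0.039140 + 0.034027 = 0.70615.
⟨E⟩ = Σ Eᵢ gᵢe^(−Eᵢ/kT) / Z = (0.0713·0.58503 + 0.404·0.047950 + 0.431·0.039140 + 0.634·0.034027) / 0.70615 = 0.141 eV.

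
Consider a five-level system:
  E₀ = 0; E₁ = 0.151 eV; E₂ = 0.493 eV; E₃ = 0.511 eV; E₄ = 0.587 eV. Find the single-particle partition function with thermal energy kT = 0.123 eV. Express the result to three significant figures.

Eᵢ/kT = 0, 1.2276, 4.0081, 4.1545, 4.7724.
Z = Σ e^(−Eᵢ/kT) = e^(−0) + e^(−1.2276) + e^(−4.0081) + e^(−4.1545) + e^(−4.7724) = 1.0000 + 0.29299 + 0.018168 + 0.015694 + 0.0084601 = 1.3353.

Z = 1.34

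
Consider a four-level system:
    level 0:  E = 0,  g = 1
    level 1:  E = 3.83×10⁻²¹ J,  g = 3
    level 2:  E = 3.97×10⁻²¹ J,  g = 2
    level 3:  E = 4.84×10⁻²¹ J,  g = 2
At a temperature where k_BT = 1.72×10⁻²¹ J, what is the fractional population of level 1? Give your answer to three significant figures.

Eᵢ/kT = 0, 2.2267, 2.3081, 2.8140.
Z = Σ gᵢe^(−Eᵢ/kT) = 1·e^(−0) + 3·e^(−2.2267) + 2·e^(−2.3081) + 2·e^(−2.8140) = 1.0000 + 0.32365 + 0.19890 + 0.11993 = 1.6425.
P₁ = g₁ e^(−E₁/kT) / Z = 0.32365/1.6425 = 0.197.

0.197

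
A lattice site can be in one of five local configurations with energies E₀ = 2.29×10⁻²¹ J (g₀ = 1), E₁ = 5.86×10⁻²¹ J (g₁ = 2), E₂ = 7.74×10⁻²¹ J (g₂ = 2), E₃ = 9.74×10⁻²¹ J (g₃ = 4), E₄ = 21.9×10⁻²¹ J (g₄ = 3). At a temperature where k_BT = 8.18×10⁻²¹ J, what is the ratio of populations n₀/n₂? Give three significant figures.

0.973

n₀/n₂ = (g₀/g₂) exp[−(E₀−E₂)/kT] = (1/2) × exp(−(-5.45 ×10⁻²¹ J)/(8.18 ×10⁻²¹ J)) = (1/2) × exp(0.66626) = 0.973.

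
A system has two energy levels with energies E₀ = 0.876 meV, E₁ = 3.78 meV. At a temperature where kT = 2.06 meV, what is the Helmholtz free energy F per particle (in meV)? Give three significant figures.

0.426 meV

Eᵢ/kT = 0.42524, 1.8350.
Z = Σ e^(−Eᵢ/kT) = e^(−0.42524) + e^(−1.8350) = 0.65361 + 0.15961 = 0.81322.
F = −kT ln Z = −2.06 × ln(0.81322) = −2.06 × -0.20675 = 0.426 meV.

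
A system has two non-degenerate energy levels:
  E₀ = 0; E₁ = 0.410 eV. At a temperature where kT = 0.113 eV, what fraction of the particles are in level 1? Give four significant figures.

0.02587

Eᵢ/kT = 0, 3.62832.
Z = Σ e^(−Eᵢ/kT) = e^(−0) + e^(−3.62832) = 1.00000 + 0.0265608 = 1.02656.
P₁ = e^(−E₁/kT) / Z = 0.0265608/1.02656 = 0.02587.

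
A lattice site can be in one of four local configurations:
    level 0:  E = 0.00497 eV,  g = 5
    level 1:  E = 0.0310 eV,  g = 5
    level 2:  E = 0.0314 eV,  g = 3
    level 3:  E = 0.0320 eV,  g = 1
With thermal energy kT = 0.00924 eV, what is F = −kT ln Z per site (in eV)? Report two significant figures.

Eᵢ/kT = 0.5379, 3.355, 3.398, 3.463.
Z = Σ gᵢe^(−Eᵢ/kT) = 5·e^(−0.5379) + 5·e^(−3.355) + 3·e^(−3.398) + 1·e^(−3.463) = 2.920 + 0.1745 + 0.1003 + 0.03134 = 3.226.
F = −kT ln Z = −0.00924 × ln(3.226) = −0.00924 × 1.171 = -0.011 eV.

-0.011 eV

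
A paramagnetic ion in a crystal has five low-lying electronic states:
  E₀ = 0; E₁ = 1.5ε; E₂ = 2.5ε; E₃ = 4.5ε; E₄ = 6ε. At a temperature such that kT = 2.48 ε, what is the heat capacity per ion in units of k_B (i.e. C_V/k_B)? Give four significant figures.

Eᵢ/kT = 0, 0.604839, 1.00806, 1.81452, 2.41935.
Z = Σ e^(−Eᵢ/kT) = e^(−0) + e^(−0.604839) + e^(−1.00806) + e^(−1.81452) + e^(−2.41935) = 1.00000 + 0.546162 + 0.364926 + 0.162916 + 0.0889794 = 2.16298.
⟨E⟩ = 1.38631 ε, ⟨E²⟩ = 4.62878 ε².
C_V/k_B = (⟨E²⟩ − ⟨E⟩²)/(kT)² = (4.62878 − 1.92186)/6.15040 = 0.4401.

0.4401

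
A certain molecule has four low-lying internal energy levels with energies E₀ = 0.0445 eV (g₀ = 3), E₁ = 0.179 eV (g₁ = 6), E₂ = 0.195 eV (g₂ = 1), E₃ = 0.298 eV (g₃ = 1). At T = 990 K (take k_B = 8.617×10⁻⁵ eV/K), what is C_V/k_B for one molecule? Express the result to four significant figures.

k_BT = 8.617×10⁻⁵ × 990 K = 0.0853083 eV.
Eᵢ/kT = 0.521637, 2.09827, 2.28583, 3.49321.
Z = Σ gᵢe^(−Eᵢ/kT) = 3·e^(−0.521637) + 6·e^(−2.09827) + 1·e^(−2.28583) + 1·e^(−3.49321) = 1.78064 + 0.736011 + 0.101690 + 0.0304031 = 2.64874.
⟨E⟩ = 0.0905616 eV, ⟨E²⟩ = 0.0127137 eV².
C_V/k_B = (⟨E²⟩ − ⟨E⟩²)/(kT)² = (0.0127137 − 0.00820140)/0.00727751 = 0.6200.

0.6200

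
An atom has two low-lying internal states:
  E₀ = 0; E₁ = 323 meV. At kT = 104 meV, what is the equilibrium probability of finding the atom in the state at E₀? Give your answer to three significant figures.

0.957

Eᵢ/kT = 0, 3.1058.
Z = Σ e^(−Eᵢ/kT) = e^(−0) + e^(−3.1058) = 1.0000 + 0.044789 = 1.0448.
P₀ = e^(−E₀/kT) / Z = 1.0000/1.0448 = 0.957.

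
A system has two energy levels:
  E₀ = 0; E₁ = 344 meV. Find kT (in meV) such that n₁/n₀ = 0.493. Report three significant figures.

n₁/n₀ = exp[−(E₁−E₀)/kT] = 0.493.
⇒ (E₁−E₀)/kT = ln(1/0.493) = ln(2.0284) = 0.70725.
kT = 344 meV / 0.70725 = 486 meV.

486 meV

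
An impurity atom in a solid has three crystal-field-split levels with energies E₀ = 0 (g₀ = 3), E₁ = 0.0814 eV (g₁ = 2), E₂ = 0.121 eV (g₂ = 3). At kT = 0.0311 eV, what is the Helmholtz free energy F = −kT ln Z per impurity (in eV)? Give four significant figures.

Eᵢ/kT = 0, 2.61736, 3.89068.
Z = Σ gᵢe^(−Eᵢ/kT) = 3·e^(−0) + 2·e^(−2.61736) + 3·e^(−3.89068) = 3.00000 + 0.145991 + 0.0612943 = 3.20729.
F = −kT ln Z = −0.0311 × ln(3.20729) = −0.0311 × 1.16543 = -0.03624 eV.

-0.03624 eV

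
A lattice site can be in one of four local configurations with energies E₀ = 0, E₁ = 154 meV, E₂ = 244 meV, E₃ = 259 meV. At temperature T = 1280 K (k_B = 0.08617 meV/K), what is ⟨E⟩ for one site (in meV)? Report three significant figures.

61.7 meV

k_BT = 0.08617 × 1280 K = 110.30 meV.
Eᵢ/kT = 0, 1.3962, 2.2121, 2.3481.
Z = Σ e^(−Eᵢ/kT) = e^(−0) + e^(−1.3962) + e^(−2.2121) + e^(−2.3481) = 1.0000 + 0.24754 + 0.10947 + 0.095551 = 1.4526.
⟨E⟩ = Σ Eᵢ e^(−Eᵢ/kT) / Z = (0·1.0000 + 154·0.24754 + 244·0.10947 + 259·0.095551) / 1.4526 = 61.7 meV.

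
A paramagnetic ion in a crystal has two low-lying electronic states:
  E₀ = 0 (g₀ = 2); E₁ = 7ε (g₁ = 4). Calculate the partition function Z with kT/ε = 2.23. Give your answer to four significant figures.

Eᵢ/kT = 0, 3.13901.
Z = Σ gᵢe^(−Eᵢ/kT) = 2·e^(−0) + 4·e^(−3.13901) = 2.00000 + 0.173303 = 2.17330.

Z = 2.173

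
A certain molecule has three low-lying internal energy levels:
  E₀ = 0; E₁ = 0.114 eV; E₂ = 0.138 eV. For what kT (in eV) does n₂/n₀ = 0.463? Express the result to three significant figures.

n₂/n₀ = exp[−(E₂−E₀)/kT] = 0.463.
⇒ (E₂−E₀)/kT = ln(1/0.463) = ln(2.1598) = 0.77002.
kT = 0.138 eV / 0.77002 = 0.179 eV.

0.179 eV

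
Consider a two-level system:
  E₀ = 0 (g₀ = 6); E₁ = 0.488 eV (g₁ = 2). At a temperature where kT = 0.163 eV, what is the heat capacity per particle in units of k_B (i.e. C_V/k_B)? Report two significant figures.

0.14

Eᵢ/kT = 0, 2.994.
Z = Σ gᵢe^(−Eᵢ/kT) = 6·e^(−0) + 2·e^(−2.994) = 6.000 + 0.1002 = 6.100.
⟨E⟩ = 0.008016 eV, ⟨E²⟩ = 0.003912 eV².
C_V/k_B = (⟨E²⟩ − ⟨E⟩²)/(kT)² = (0.003912 − 0.00006426)/0.02657 = 0.14.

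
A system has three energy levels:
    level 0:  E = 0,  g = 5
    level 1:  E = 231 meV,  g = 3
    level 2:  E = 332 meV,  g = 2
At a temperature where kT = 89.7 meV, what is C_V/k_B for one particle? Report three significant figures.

0.394

Eᵢ/kT = 0, 2.5753, 3.7012.
Z = Σ gᵢe^(−Eᵢ/kT) = 5·e^(−0) + 3·e^(−2.5753) + 2·e^(−3.7012) = 5.0000 + 0.22839 + 0.049388 = 5.2778.
⟨E⟩ = 13.103 meV, ⟨E²⟩ = 3340.6 meV².
C_V/k_B = (⟨E²⟩ − ⟨E⟩²)/(kT)² = (3340.6 − 171.69)/8046.1 = 0.394.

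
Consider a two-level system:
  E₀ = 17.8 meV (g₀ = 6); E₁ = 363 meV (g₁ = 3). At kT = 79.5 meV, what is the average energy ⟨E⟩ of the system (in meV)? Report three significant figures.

Eᵢ/kT = 0.22390, 4.5660.
Z = Σ gᵢe^(−Eᵢ/kT) = 6·e^(−0.22390) + 3·e^(−4.5660) = 4.7964 + 0.031198 = 4.8276.
⟨E⟩ = Σ Eᵢ gᵢe^(−Eᵢ/kT) / Z = (17.8·4.7964 + 363·0.031198) / 4.8276 = 20.0 meV.

20.0 meV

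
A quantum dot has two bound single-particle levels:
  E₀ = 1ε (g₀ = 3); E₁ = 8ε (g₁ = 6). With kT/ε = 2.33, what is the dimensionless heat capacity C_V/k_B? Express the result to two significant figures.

Eᵢ/kT = 0.4292, 3.433.
Z = Σ gᵢe^(−Eᵢ/kT) = 3·e^(−0.4292) + 6·e^(−3.433) = 1.953 + 0.1937 = 2.147.
⟨E⟩ = 1.631 ε, ⟨E²⟩ = 6.684 ε².
C_V/k_B = (⟨E²⟩ − ⟨E⟩²)/(kT)² = (6.684 − 2.660)/5.429 = 0.74.

0.74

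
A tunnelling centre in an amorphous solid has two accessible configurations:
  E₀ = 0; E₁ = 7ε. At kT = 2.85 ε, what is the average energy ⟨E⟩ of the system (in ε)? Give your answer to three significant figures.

Eᵢ/kT = 0, 2.4561.
Z = Σ e^(−Eᵢ/kT) = e^(−0) + e^(−2.4561) = 1.0000 + 0.085769 = 1.0858.
⟨E⟩ = Σ Eᵢ e^(−Eᵢ/kT) / Z = (0·1.0000 + 7·0.085769) / 1.0858 = 0.553 ε.

0.553 ε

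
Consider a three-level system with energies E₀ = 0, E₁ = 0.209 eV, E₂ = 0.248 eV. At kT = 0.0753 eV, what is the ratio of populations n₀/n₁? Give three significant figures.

16.0

n₀/n₁ = exp[−(E₀−E₁)/kT] = exp(−(-0.209 eV)/(0.0753 eV)) = exp(2.7756) = 16.0.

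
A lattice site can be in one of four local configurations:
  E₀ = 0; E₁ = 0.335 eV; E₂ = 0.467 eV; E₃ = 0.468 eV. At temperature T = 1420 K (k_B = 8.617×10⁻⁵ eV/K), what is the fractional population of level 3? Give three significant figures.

0.0197

k_BT = 8.617×10⁻⁵ × 1420 K = 0.12236 eV.
Eᵢ/kT = 0, 2.7378, 3.8166, 3.8248.
Z = Σ e^(−Eᵢ/kT) = e^(−0) + e^(−2.7378) + e^(−3.8166) + e^(−3.8248) = 1.0000 + 0.064713 + 0.022002 + 0.021823 = 1.1085.
P₃ = e^(−E₃/kT) / Z = 0.021823/1.1085 = 0.0197.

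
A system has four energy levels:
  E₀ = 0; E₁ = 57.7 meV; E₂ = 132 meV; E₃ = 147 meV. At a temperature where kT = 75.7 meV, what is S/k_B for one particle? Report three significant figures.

1.11

Eᵢ/kT = 0, 0.76222, 1.7437, 1.9419.
Z = Σ e^(−Eᵢ/kT) = e^(−0) + e^(−0.76222) + e^(−1.7437) + e^(−1.9419) = 1.0000 + 0.46663 + 0.17487 + 0.14343 = 1.7849.
⟨E⟩ = Σ EᵢPᵢ = 39.829 meV.
S/k_B = ln Z + ⟨E⟩/kT = ln(1.7849) + 39.829/75.7 = 0.57936 + 0.52614 = 1.11.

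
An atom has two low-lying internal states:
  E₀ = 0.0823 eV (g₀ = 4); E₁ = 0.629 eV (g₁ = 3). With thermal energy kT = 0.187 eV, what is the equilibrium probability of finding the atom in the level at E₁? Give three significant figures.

Eᵢ/kT = 0.44011, 3.3636.
Z = Σ gᵢe^(−Eᵢ/kT) = 4·e^(−0.44011) + 3·e^(−3.3636) = 2.5759 + 0.10383 = 2.6797.
P₁ = g₁ e^(−E₁/kT) / Z = 0.10383/2.6797 = 0.0387.

0.0387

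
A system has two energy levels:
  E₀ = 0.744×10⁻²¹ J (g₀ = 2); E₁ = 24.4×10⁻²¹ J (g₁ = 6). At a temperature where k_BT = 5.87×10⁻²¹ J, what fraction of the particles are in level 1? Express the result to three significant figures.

0.0506

Eᵢ/kT = 0.12675, 4.1567.
Z = Σ gᵢe^(−Eᵢ/kT) = 2·e^(−0.12675) + 6·e^(−4.1567) = 1.7619 + 0.093955 = 1.8559.
P₁ = g₁ e^(−E₁/kT) / Z = 0.093955/1.8559 = 0.0506.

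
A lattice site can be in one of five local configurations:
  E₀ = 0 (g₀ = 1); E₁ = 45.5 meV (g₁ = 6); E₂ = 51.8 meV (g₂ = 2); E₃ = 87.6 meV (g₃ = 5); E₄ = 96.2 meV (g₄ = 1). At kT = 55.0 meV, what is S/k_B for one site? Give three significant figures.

Eᵢ/kT = 0, 0.82727, 0.94182, 1.5927, 1.7491.
Z = Σ gᵢe^(−Eᵢ/kT) = 1·e^(−0) + 6·e^(−0.82727) + 2·e^(−0.94182) + 5·e^(−1.5927) + 1·e^(−1.7491) = 1.0000 + 2.6234 + 0.77984 + 1.0169 + 0.17393 = 5.5941.
⟨E⟩ = Σ EᵢPᵢ = 47.474 meV.
S/k_B = ln Z + ⟨E⟩/kT = ln(5.5941) + 47.474/55.0 = 1.7217 + 0.86316 = 2.58.

2.58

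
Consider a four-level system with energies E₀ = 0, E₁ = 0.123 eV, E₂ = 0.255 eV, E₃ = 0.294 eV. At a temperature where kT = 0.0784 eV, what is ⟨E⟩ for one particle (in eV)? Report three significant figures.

Eᵢ/kT = 0, 1.5689, 3.2526, 3.7500.
Z = Σ e^(−Eᵢ/kT) = e^(−0) + e^(−1.5689) + e^(−3.2526) + e^(−3.7500) = 1.0000 + 0.20827 + 0.038674 + 0.023518 = 1.2705.
⟨E⟩ = Σ Eᵢ e^(−Eᵢ/kT) / Z = (0·1.0000 + 0.123·0.20827 + 0.255·0.038674 + 0.294·0.023518) / 1.2705 = 0.0334 eV.

0.0334 eV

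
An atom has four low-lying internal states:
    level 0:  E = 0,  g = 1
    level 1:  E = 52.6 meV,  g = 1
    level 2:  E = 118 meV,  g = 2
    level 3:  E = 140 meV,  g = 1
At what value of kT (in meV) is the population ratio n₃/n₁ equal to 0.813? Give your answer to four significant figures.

n₃/n₁ = (g₃/g₁) exp[−(E₃−E₁)/kT] = 0.813.
⇒ (E₃−E₁)/kT = ln((1/1)/0.813) = ln(1.23001) = 0.207022.
kT = 87.4 meV / 0.207022 = 422.2 meV.

422.2 meV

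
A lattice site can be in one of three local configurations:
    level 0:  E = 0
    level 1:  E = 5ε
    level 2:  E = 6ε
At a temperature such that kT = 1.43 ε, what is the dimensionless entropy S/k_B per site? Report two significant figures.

0.21

Eᵢ/kT = 0, 3.497, 4.196.
Z = Σ e^(−Eᵢ/kT) = e^(−0) + e^(−3.497) + e^(−4.196) = 1.000 + 0.03029 + 0.01506 = 1.045.
⟨E⟩ = Σ EᵢPᵢ = 0.2314 ε.
S/k_B = ln Z + ⟨E⟩/kT = ln(1.045) + 0.2314/1.43 = 0.04402 + 0.1618 = 0.21.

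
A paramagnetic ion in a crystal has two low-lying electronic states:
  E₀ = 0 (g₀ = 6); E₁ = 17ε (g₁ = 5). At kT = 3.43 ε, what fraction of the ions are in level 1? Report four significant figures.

0.005832

Eᵢ/kT = 0, 4.95627.
Z = Σ gᵢe^(−Eᵢ/kT) = 6·e^(−0) + 5·e^(−4.95627) = 6.00000 + 0.0351957 = 6.03520.
P₁ = g₁ e^(−E₁/kT) / Z = 0.0351957/6.03520 = 0.005832.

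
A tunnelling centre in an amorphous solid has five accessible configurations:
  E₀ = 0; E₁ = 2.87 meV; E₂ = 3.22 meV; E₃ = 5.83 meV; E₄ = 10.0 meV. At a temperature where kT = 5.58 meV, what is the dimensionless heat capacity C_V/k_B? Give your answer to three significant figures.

0.237

Eᵢ/kT = 0, 0.51434, 0.57706, 1.0448, 1.7921.
Z = Σ e^(−Eᵢ/kT) = e^(−0) + e^(−0.51434) + e^(−0.57706) + e^(−1.0448) + e^(−1.7921) = 1.0000 + 0.59790 + 0.56155 + 0.35176 + 0.16661 = 2.6778.
⟨E⟩ = 2.7041 meV, ⟨E²⟩ = 14.700 meV².
C_V/k_B = (⟨E²⟩ − ⟨E⟩²)/(kT)² = (14.700 − 7.3122)/31.136 = 0.237.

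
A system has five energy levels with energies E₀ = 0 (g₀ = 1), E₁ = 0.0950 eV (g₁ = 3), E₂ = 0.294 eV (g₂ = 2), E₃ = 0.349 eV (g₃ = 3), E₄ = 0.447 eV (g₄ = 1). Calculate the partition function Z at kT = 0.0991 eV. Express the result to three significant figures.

Eᵢ/kT = 0, 0.95863, 2.9667, 3.5217, 4.5106.
Z = Σ gᵢe^(−Eᵢ/kT) = 1·e^(−0) + 3·e^(−0.95863) + 2·e^(−2.9667) + 3·e^(−3.5217) + 1·e^(−4.5106) = 1.0000 + 1.1503 + 0.10295 + 0.088647 + 0.010992 = 2.3529.

Z = 2.35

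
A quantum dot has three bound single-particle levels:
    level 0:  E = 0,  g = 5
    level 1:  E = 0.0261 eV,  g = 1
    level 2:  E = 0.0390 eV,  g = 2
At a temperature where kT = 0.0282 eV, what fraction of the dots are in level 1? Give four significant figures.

Eᵢ/kT = 0, 0.925532, 1.38298.
Z = Σ gᵢe^(−Eᵢ/kT) = 5·e^(−0) + 1·e^(−0.925532) + 2·e^(−1.38298) = 5.00000 + 0.396321 + 0.501660 = 5.89798.
P₁ = g₁ e^(−E₁/kT) / Z = 0.396321/5.89798 = 0.06720.

0.06720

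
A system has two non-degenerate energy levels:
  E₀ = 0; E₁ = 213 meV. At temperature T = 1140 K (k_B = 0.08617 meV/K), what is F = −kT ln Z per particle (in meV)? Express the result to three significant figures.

k_BT = 0.08617 × 1140 K = 98.234 meV.
Eᵢ/kT = 0, 2.1683.
Z = Σ e^(−Eᵢ/kT) = e^(−0) + e^(−2.1683) = 1.0000 + 0.11437 = 1.1144.
F = −kT ln Z = −98.234 × ln(1.1144) = −98.234 × 0.10832 = -10.6 meV.

-10.6 meV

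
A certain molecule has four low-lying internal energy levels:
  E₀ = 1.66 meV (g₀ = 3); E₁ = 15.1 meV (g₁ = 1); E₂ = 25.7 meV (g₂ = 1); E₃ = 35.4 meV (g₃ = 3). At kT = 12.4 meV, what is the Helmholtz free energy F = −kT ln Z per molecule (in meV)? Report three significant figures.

-14.5 meV

Eᵢ/kT = 0.13387, 1.2177, 2.0726, 2.8548.
Z = Σ gᵢe^(−Eᵢ/kT) = 3·e^(−0.13387) + 1·e^(−1.2177) + 1·e^(−2.0726) + 3·e^(−2.8548) = 2.6241 + 0.29591 + 0.12586 + 0.17270 = 3.2186.
F = −kT ln Z = −12.4 × ln(3.2186) = −12.4 × 1.1689 = -14.5 meV.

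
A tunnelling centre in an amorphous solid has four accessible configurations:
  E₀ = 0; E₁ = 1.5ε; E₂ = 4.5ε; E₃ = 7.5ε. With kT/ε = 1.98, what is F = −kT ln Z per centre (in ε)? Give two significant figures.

-0.92 ε

Eᵢ/kT = 0, 0.7576, 2.273, 3.788.
Z = Σ e^(−Eᵢ/kT) = e^(−0) + e^(−0.7576) + e^(−2.273) + e^(−3.788) = 1.000 + 0.4688 + 0.1030 + 0.02264 = 1.594.
F = −kT ln Z = −1.98 × ln(1.594) = −1.98 × 0.4662 = -0.92 ε.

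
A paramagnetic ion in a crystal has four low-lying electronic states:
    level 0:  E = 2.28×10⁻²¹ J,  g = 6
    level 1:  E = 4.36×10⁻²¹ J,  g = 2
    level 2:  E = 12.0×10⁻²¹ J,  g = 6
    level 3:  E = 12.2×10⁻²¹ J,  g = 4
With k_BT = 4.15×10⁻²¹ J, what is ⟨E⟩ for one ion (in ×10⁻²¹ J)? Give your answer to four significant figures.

3.722 ×10⁻²¹ J

Eᵢ/kT = 0.549398, 1.05060, 2.89157, 2.93976.
Z = Σ gᵢe^(−Eᵢ/kT) = 6·e^(−0.549398) + 2·e^(−1.05060) + 6·e^(−2.89157) + 4·e^(−2.93976) = 3.46378 + 0.699456 + 0.332934 + 0.211514 = 4.70768.
⟨E⟩ = Σ Eᵢ gᵢe^(−Eᵢ/kT) / Z = (2.28·3.46378 + 4.36·0.699456 + 12.0·0.332934 + 12.2·0.211514) / 4.70768 = 3.722 ×10⁻²¹ J.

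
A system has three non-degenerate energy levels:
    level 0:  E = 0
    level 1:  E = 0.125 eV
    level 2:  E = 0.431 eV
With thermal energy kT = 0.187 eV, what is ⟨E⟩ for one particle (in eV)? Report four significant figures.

0.06641 eV

Eᵢ/kT = 0, 0.668449, 2.30481.
Z = Σ e^(−Eᵢ/kT) = e^(−0) + e^(−0.668449) + e^(−2.30481) = 1.00000 + 0.512503 + 0.0997778 = 1.61228.
⟨E⟩ = Σ Eᵢ e^(−Eᵢ/kT) / Z = (0·1.00000 + 0.125·0.512503 + 0.431·0.0997778) / 1.61228 = 0.06641 eV.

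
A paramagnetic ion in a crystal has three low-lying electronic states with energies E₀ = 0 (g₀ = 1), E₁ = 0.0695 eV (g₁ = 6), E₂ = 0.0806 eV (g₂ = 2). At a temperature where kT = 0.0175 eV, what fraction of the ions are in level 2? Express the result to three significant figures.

0.0176

Eᵢ/kT = 0, 3.9714, 4.6057.
Z = Σ gᵢe^(−Eᵢ/kT) = 1·e^(−0) + 6·e^(−3.9714) + 2·e^(−4.6057) = 1.0000 + 0.11308 + 0.019989 = 1.1331.
P₂ = g₂ e^(−E₂/kT) / Z = 0.019989/1.1331 = 0.0176.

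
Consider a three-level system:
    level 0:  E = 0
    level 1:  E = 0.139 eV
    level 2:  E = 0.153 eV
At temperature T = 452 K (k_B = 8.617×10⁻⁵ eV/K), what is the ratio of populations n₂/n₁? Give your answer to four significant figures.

0.6981

k_BT = 8.617×10⁻⁵ × 452 K = 0.0389488 eV.
n₂/n₁ = exp[−(E₂−E₁)/kT] = exp(−(0.014 eV)/(0.0389488 eV)) = exp(-0.359446) = 0.6981.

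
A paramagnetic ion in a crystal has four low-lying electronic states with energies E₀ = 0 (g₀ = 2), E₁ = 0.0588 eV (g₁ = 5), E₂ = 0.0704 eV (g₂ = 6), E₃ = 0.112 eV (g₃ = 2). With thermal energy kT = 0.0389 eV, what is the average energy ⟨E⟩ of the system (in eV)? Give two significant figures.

Eᵢ/kT = 0, 1.512, 1.810, 2.879.
Z = Σ gᵢe^(−Eᵢ/kT) = 2·e^(−0) + 5·e^(−1.512) + 6·e^(−1.810) + 2·e^(−2.879) = 2.000 + 1.102 + 0.9819 + 0.1124 = 4.196.
⟨E⟩ = Σ Eᵢ gᵢe^(−Eᵢ/kT) / Z = (0·2.000 + 0.0588·1.102 + 0.0704·0.9819 + 0.112·0.1124) / 4.196 = 0.035 eV.

0.035 eV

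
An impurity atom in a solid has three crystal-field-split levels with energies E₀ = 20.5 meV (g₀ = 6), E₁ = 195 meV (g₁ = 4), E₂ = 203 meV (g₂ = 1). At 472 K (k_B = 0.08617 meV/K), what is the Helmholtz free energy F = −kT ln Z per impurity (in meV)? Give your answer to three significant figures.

k_BT = 0.08617 × 472 K = 40.672 meV.
Eᵢ/kT = 0.50403, 4.7945, 4.9911.
Z = Σ gᵢe^(−Eᵢ/kT) = 6·e^(−0.50403) + 4·e^(−4.7945) + 1·e^(−4.9911) = 3.6245 + 0.033101 + 0.0067982 = 3.6644.
F = −kT ln Z = −40.672 × ln(3.6644) = −40.672 × 1.2987 = -52.8 meV.

-52.8 meV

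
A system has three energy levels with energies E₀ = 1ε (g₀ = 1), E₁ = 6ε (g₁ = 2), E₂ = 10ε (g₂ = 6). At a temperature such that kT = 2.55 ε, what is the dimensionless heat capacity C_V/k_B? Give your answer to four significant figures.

Eᵢ/kT = 0.392157, 2.35294, 3.92157.
Z = Σ gᵢe^(−Eᵢ/kT) = 1·e^(−0.392157) + 2·e^(−2.35294) + 6·e^(−3.92157) = 0.675598 + 0.190178 + 0.118860 = 0.984636.
⟨E⟩ = 3.05216 ε, ⟨E²⟩ = 19.7108 ε².
C_V/k_B = (⟨E²⟩ − ⟨E⟩²)/(kT)² = (19.7108 − 9.31568)/6.50250 = 1.599.

1.599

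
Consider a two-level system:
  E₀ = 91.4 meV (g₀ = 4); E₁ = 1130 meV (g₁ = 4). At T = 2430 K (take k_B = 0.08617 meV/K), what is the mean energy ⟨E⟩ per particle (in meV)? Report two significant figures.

k_BT = 0.08617 × 2430 K = 209.4 meV.
Eᵢ/kT = 0.4365, 5.396.
Z = Σ gᵢe^(−Eᵢ/kT) = 4·e^(−0.4365) + 4·e^(−5.396) = 2.585 + 0.01814 = 2.603.
⟨E⟩ = Σ Eᵢ gᵢe^(−Eᵢ/kT) / Z = (91.4·2.585 + 1130·0.01814) / 2.603 = 99 meV.

99 meV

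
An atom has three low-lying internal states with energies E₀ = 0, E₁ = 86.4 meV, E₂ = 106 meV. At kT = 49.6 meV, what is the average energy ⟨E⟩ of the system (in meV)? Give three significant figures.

21.4 meV

Eᵢ/kT = 0, 1.7419, 2.1371.
Z = Σ e^(−Eᵢ/kT) = e^(−0) + e^(−1.7419) + e^(−2.1371) = 1.0000 + 0.17519 + 0.11800 = 1.2932.
⟨E⟩ = Σ Eᵢ e^(−Eᵢ/kT) / Z = (0·1.0000 + 86.4·0.17519 + 106·0.11800) / 1.2932 = 21.4 meV.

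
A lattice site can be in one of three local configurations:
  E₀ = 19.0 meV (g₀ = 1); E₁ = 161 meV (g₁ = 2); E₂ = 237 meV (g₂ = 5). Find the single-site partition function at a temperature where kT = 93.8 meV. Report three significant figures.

Z = 1.58

Eᵢ/kT = 0.20256, 1.7164, 2.5267.
Z = Σ gᵢe^(−Eᵢ/kT) = 1·e^(−0.20256) + 2·e^(−1.7164) + 5·e^(−2.5267) = 0.81664 + 0.35942 + 0.39961 = 1.5757.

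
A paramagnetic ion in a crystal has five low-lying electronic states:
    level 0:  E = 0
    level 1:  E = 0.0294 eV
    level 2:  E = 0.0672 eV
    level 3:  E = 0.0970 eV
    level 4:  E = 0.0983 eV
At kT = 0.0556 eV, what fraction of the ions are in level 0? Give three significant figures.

0.448

Eᵢ/kT = 0, 0.52878, 1.2086, 1.7446, 1.7680.
Z = Σ e^(−Eᵢ/kT) = e^(−0) + e^(−0.52878) + e^(−1.2086) + e^(−1.7446) + e^(−1.7680) = 1.0000 + 0.58932 + 0.29862 + 0.17471 + 0.17067 = 2.2333.
P₀ = e^(−E₀/kT) / Z = 1.0000/2.2333 = 0.448.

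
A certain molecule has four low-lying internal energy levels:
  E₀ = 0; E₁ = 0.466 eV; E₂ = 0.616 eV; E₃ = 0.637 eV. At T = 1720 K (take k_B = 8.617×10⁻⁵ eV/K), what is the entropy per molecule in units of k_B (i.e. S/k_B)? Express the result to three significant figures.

0.311

k_BT = 8.617×10⁻⁵ × 1720 K = 0.14821 eV.
Eᵢ/kT = 0, 3.1442, 4.1563, 4.2980.
Z = Σ e^(−Eᵢ/kT) = e^(−0) + e^(−3.1442) + e^(−4.1563) + e^(−4.2980) = 1.0000 + 0.043101 + 0.015665 + 0.013596 = 1.0724.
⟨E⟩ = Σ EᵢPᵢ = 0.035803 eV.
S/k_B = ln Z + ⟨E⟩/kT = ln(1.0724) + 0.035803/0.14821 = 0.069899 + 0.24157 = 0.311.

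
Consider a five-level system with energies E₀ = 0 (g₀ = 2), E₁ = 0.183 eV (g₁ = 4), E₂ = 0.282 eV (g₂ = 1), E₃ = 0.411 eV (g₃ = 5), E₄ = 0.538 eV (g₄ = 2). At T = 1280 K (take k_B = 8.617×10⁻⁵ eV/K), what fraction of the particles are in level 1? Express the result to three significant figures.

0.256

k_BT = 8.617×10⁻⁵ × 1280 K = 0.11030 eV.
Eᵢ/kT = 0, 1.6591, 2.5567, 3.7262, 4.8776.
Z = Σ gᵢe^(−Eᵢ/kT) = 2·e^(−0) + 4·e^(−1.6591) + 1·e^(−2.5567) + 5·e^(−3.7262) + 2·e^(−4.8776) = 2.0000 + 0.76124 + 0.077560 + 0.12042 + 0.015231 = 2.9745.
P₁ = g₁ e^(−E₁/kT) / Z = 0.76124/2.9745 = 0.256.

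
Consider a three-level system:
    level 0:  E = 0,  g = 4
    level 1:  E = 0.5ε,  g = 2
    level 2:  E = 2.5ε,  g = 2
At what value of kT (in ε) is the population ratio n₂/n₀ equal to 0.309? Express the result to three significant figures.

5.19 ε

n₂/n₀ = (g₂/g₀) exp[−(E₂−E₀)/kT] = 0.309.
⇒ (E₂−E₀)/kT = ln((2/4)/0.309) = ln(1.6181) = 0.48125.
kT = 2.5ε / 0.48125 = 5.19 ε.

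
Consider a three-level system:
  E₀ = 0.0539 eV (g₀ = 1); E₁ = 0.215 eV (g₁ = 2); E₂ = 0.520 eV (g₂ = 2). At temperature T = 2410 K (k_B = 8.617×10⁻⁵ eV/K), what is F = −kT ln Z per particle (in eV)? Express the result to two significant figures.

k_BT = 8.617×10⁻⁵ × 2410 K = 0.2077 eV.
Eᵢ/kT = 0.2595, 1.035, 2.504.
Z = Σ gᵢe^(−Eᵢ/kT) = 1·e^(−0.2595) + 2·e^(−1.035) + 2·e^(−2.504) = 0.7714 + 0.7105 + 0.1635 = 1.645.
F = −kT ln Z = −0.2077 × ln(1.645) = −0.2077 × 0.4977 = -0.10 eV.

-0.10 eV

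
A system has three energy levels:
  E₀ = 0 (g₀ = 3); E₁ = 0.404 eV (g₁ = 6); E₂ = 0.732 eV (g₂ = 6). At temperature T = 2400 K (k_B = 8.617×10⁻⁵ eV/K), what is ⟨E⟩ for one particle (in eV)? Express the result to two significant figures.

k_BT = 8.617×10⁻⁵ × 2400 K = 0.2068 eV.
Eᵢ/kT = 0, 1.954, 3.540.
Z = Σ gᵢe^(−Eᵢ/kT) = 3·e^(−0) + 6·e^(−1.954) + 6·e^(−3.540) = 3.000 + 0.8502 + 0.1741 = 4.024.
⟨E⟩ = Σ Eᵢ gᵢe^(−Eᵢ/kT) / Z = (0·3.000 + 0.404·0.8502 + 0.732·0.1741) / 4.024 = 0.12 eV.

0.12 eV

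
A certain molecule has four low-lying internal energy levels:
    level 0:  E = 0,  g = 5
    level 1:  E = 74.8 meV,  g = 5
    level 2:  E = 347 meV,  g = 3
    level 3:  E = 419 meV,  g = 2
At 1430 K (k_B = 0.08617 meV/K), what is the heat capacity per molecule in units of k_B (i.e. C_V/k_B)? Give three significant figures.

k_BT = 0.08617 × 1430 K = 123.22 meV.
Eᵢ/kT = 0, 0.60704, 2.8161, 3.4004.
Z = Σ gᵢe^(−Eᵢ/kT) = 5·e^(−0) + 5·e^(−0.60704) + 3·e^(−2.8161) + 2·e^(−3.4004) = 5.0000 + 2.7248 + 0.17952 + 0.066720 = 7.9710.
⟨E⟩ = 36.892 meV, ⟨E²⟩ = 6093.9 meV².
C_V/k_B = (⟨E²⟩ − ⟨E⟩²)/(kT)² = (6093.9 − 1361.0)/15183 = 0.312.

0.312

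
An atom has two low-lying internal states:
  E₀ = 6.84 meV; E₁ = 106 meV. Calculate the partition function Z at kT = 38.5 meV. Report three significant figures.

Z = 0.901

Eᵢ/kT = 0.17766, 2.7532.
Z = Σ e^(−Eᵢ/kT) = e^(−0.17766) + e^(−2.7532) = 0.83723 + 0.063724 = 0.90095.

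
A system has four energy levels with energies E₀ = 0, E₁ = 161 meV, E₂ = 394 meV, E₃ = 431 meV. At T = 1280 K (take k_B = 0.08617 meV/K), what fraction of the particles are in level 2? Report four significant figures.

0.02194

k_BT = 0.08617 × 1280 K = 110.298 meV.
Eᵢ/kT = 0, 1.45968, 3.57214, 3.90760.
Z = Σ e^(−Eᵢ/kT) = e^(−0) + e^(−1.45968) + e^(−3.57214) + e^(−3.90760) = 1.00000 + 0.232311 + 0.0280957 + 0.0200887 = 1.28050.
P₂ = e^(−E₂/kT) / Z = 0.0280957/1.28050 = 0.02194.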